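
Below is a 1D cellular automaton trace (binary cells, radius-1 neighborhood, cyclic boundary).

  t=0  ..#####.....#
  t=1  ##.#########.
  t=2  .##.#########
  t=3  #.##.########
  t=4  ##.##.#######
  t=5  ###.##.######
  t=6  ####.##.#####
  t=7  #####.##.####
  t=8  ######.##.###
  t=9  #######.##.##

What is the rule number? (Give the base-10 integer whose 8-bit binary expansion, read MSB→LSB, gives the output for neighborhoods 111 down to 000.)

  ### -> #   bit 7 = 1  t=0,i=3
  ##. -> #   bit 6 = 1  t=0,i=6
  #.# -> #   bit 5 = 1  t=1,i=2
  #.. -> #   bit 4 = 1  t=0,i=0
  .## -> .   bit 3 = 0  t=0,i=2
  .#. -> .   bit 2 = 0  t=0,i=12
  ..# -> #   bit 1 = 1  t=0,i=1
  ... -> #   bit 0 = 1  t=0,i=8
  bits 11110011 = 243

243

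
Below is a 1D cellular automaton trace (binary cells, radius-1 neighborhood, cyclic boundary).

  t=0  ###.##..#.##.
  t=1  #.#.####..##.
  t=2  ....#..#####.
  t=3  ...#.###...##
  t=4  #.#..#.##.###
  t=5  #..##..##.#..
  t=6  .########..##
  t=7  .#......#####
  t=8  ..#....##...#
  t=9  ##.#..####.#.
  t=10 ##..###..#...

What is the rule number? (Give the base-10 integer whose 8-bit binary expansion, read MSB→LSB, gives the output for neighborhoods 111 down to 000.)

  [7] ### => .  t=0,i=1
  [6] ##. => #  t=0,i=2
  [5] #.# => .  t=0,i=3
  [4] #.. => #  t=0,i=6
  [3] .## => #  t=0,i=0
  [2] .#. => .  t=0,i=8
  [1] ..# => #  t=0,i=7
  [0] ... => .  t=2,i=0
  bits 01011010 = 90

90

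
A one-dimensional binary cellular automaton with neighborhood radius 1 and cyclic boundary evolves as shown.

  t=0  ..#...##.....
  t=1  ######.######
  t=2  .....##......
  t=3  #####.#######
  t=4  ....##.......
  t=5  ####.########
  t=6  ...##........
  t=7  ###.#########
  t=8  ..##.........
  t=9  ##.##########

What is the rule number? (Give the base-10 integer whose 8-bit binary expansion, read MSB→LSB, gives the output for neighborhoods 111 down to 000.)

119

  nb ###: next=.  (t=1,i=0, bit7=0)
  nb ##.: next=#  (t=0,i=7, bit6=1)
  nb #.#: next=#  (t=1,i=6, bit5=1)
  nb #..: next=#  (t=0,i=3, bit4=1)
  nb .##: next=.  (t=0,i=6, bit3=0)
  nb .#.: next=#  (t=0,i=2, bit2=1)
  nb ..#: next=#  (t=0,i=1, bit1=1)
  nb ...: next=#  (t=0,i=0, bit0=1)
  bits 01110111 = 119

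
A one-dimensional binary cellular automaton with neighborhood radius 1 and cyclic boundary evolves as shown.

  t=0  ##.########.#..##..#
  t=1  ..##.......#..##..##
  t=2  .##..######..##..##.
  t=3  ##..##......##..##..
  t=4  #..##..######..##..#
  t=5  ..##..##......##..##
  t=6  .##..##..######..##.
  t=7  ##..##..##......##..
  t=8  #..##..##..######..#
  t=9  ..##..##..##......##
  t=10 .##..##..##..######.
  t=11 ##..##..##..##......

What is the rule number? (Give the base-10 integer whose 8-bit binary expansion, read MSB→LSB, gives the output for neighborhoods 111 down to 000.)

  [7] ### => .  t=0,i=0
  [6] ##. => .  t=0,i=1
  [5] #.# => #  t=0,i=2
  [4] #.. => .  t=0,i=13
  [3] .## => #  t=0,i=3
  [2] .#. => .  t=0,i=12
  [1] ..# => #  t=0,i=14
  [0] ... => #  t=1,i=5
  bits 00101011 = 43

43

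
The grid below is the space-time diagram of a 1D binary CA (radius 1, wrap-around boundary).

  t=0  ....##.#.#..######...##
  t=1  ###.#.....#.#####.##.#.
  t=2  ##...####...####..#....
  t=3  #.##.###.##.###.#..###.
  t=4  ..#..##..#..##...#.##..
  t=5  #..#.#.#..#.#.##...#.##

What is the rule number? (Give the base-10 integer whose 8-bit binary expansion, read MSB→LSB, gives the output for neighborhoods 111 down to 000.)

153

  ### -> #   bit 7 = 1  t=0,i=13
  ##. -> .   bit 6 = 0  t=0,i=5
  #.# -> .   bit 5 = 0  t=0,i=6
  #.. -> #   bit 4 = 1  t=0,i=0
  .## -> #   bit 3 = 1  t=0,i=4
  .#. -> .   bit 2 = 0  t=0,i=7
  ..# -> .   bit 1 = 0  t=0,i=3
  ... -> #   bit 0 = 1  t=0,i=1
  bits 10011001 = 153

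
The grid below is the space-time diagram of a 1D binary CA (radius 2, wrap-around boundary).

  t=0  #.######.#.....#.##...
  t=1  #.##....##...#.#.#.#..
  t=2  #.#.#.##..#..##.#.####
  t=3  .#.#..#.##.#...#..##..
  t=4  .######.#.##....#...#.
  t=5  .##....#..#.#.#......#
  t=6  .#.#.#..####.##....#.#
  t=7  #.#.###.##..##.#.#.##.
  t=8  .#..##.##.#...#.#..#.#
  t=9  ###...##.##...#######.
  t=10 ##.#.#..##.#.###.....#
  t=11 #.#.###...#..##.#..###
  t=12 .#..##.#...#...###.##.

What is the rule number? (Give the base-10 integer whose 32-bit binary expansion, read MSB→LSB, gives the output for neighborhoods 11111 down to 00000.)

  nb #####: next=.  (t=0,i=4, bit31=0)
  nb ####.: next=.  (t=0,i=6, bit30=0)
  nb ###.#: next=.  (t=0,i=7, bit29=0)
  nb ###..: next=.  (t=9,i=2, bit28=0)
  nb ##.##: next=#  (t=6,i=12, bit27=1)
  nb ##.#.: next=#  (t=0,i=8, bit26=1)
  nb ##..#: next=#  (t=2,i=8, bit25=1)
  nb ##...: next=#  (t=0,i=19, bit24=1)
  nb #.###: next=#  (t=0,i=2, bit23=1)
  nb #.##.: next=#  (t=0,i=17, bit22=1)
  nb #.#.#: next=.  (t=1,i=15, bit21=0)
  nb #.#..: next=#  (t=0,i=9, bit20=1)
  nb #..##: next=.  (t=2,i=12, bit19=0)
  nb #..#.: next=#  (t=1,i=21, bit18=1)
  nb #...#: next=.  (t=0,i=20, bit17=0)
  nb #....: next=.  (t=0,i=11, bit16=0)
  nb .####: next=#  (t=0,i=3, bit15=1)
  nb .###.: next=#  (t=7,i=5, bit14=1)
  nb .##.#: next=.  (t=2,i=14, bit13=0)
  nb .##..: next=.  (t=0,i=18, bit12=0)
  nb .#.##: next=.  (t=0,i=1, bit11=0)
  nb .#.#.: next=#  (t=1,i=14, bit10=1)
  nb .#..#: next=#  (t=1,i=20, bit9=1)
  nb .#...: next=.  (t=0,i=10, bit8=0)
  nb ..###: next=#  (t=4,i=1, bit7=1)
  nb ..##.: next=.  (t=1,i=8, bit6=0)
  nb ..#.#: next=#  (t=0,i=0, bit5=1)
  nb ..#..: next=.  (t=2,i=10, bit4=0)
  nb ...##: next=#  (t=1,i=7, bit3=1)
  nb ...#.: next=.  (t=0,i=14, bit2=0)
  nb ....#: next=#  (t=0,i=13, bit1=1)
  nb .....: next=.  (t=0,i=12, bit0=0)
  bits 00001111110101001100011010101010 = 265602730

265602730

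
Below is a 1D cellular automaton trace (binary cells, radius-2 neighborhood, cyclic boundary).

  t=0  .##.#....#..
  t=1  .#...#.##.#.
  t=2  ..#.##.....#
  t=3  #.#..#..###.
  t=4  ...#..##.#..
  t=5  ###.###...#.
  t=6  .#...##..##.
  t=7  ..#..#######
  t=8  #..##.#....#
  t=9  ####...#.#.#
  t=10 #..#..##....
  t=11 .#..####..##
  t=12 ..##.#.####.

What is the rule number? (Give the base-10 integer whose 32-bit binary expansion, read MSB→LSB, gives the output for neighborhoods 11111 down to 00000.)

302568295

  nb #####: next=.  (t=7,i=7, bit31=0)
  nb ####.: next=.  (t=7,i=10, bit30=0)
  nb ###.#: next=.  (t=3,i=10, bit29=0)
  nb ###..: next=#  (t=5,i=6, bit28=1)
  nb ##.##: next=.  (t=5,i=3, bit27=0)
  nb ##.#.: next=.  (t=0,i=3, bit26=0)
  nb ##..#: next=#  (t=6,i=7, bit25=1)
  nb ##...: next=.  (t=2,i=6, bit24=0)
  nb #.###: next=.  (t=5,i=0, bit23=0)
  nb #.##.: next=.  (t=1,i=7, bit22=0)
  nb #.#.#: next=.  (t=3,i=0, bit21=0)
  nb #.#..: next=.  (t=0,i=4, bit20=0)
  nb #..##: next=#  (t=3,i=7, bit19=1)
  nb #..#.: next=.  (t=1,i=0, bit18=0)
  nb #...#: next=.  (t=0,i=11, bit17=0)
  nb #....: next=.  (t=0,i=6, bit16=0)
  nb .####: next=#  (t=7,i=6, bit15=1)
  nb .###.: next=#  (t=3,i=9, bit14=1)
  nb .##.#: next=.  (t=0,i=2, bit13=0)
  nb .##..: next=#  (t=2,i=5, bit12=1)
  nb .#.##: next=.  (t=1,i=6, bit11=0)
  nb .#.#.: next=.  (t=3,i=1, bit10=0)
  nb .#..#: next=#  (t=1,i=11, bit9=1)
  nb .#...: next=#  (t=0,i=5, bit8=1)
  nb ..###: next=.  (t=3,i=8, bit7=0)
  nb ..##.: next=#  (t=0,i=1, bit6=1)
  nb ..#.#: next=#  (t=1,i=5, bit5=1)
  nb ..#..: next=.  (t=0,i=9, bit4=0)
  nb ...##: next=.  (t=0,i=0, bit3=0)
  nb ...#.: next=#  (t=0,i=8, bit2=1)
  nb ....#: next=#  (t=0,i=7, bit1=1)
  nb .....: next=#  (t=2,i=8, bit0=1)
  bits 00010010000010001101001101100111 = 302568295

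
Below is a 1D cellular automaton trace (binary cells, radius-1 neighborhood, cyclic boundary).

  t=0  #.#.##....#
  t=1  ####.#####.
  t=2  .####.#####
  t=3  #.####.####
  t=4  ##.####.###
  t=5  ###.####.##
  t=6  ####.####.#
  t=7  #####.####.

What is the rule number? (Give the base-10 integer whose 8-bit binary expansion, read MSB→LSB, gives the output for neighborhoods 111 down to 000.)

  ### -> #   bit 7 = 1  t=1,i=1
  ##. -> #   bit 6 = 1  t=0,i=0
  #.# -> #   bit 5 = 1  t=0,i=1
  #.. -> #   bit 4 = 1  t=0,i=6
  .## -> .   bit 3 = 0  t=0,i=4
  .#. -> #   bit 2 = 1  t=0,i=2
  ..# -> #   bit 1 = 1  t=0,i=9
  ... -> #   bit 0 = 1  t=0,i=7
  bits 11110111 = 247

247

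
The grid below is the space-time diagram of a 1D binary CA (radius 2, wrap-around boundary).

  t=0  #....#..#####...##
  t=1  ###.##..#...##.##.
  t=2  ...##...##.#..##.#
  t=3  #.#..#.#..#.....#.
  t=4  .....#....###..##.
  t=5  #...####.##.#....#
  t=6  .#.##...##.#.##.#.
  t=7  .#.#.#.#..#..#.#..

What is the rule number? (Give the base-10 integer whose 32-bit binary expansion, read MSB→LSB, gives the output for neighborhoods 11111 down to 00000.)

  [31] ##### => .  t=0,i=10
  [30] ####. => .  t=0,i=11
  [29] ###.# => .  t=1,i=2
  [28] ###.. => #  t=0,i=0
  [27] ##.## => #  t=1,i=3
  [26] ##.#. => #  t=2,i=10
  [25] ##..# => .  t=1,i=6
  [24] ##... => #  t=0,i=1
  [23] #.### => .  t=1,i=0
  [22] #.##. => #  t=1,i=4
  [21] #.#.# => .  t=3,i=0
  [20] #.#.. => .  t=2,i=11
  [19] #..## => .  t=0,i=7
  [18] #..#. => .  t=1,i=7
  [17] #...# => .  t=0,i=14
  [16] #.... => #  t=0,i=2
  [15] .#### => .  t=0,i=9
  [14] .###. => .  t=0,i=17
  [13] .##.# => .  t=1,i=13
  [12] .##.. => .  t=1,i=5
  [11] .#.## => .  t=6,i=2
  [10] .#.#. => .  t=3,i=1
  [9] .#..# => .  t=0,i=6
  [8] .#... => #  t=1,i=9
  [7] ..### => #  t=0,i=8
  [6] ..##. => .  t=1,i=12
  [5] ..#.# => #  t=3,i=5
  [4] ..#.. => #  t=0,i=5
  [3] ...## => #  t=0,i=15
  [2] ...#. => #  t=0,i=4
  [1] ....# => .  t=0,i=3
  [0] ..... => .  t=3,i=13
  bits 00011101010000010000000110111100 = 490799548

490799548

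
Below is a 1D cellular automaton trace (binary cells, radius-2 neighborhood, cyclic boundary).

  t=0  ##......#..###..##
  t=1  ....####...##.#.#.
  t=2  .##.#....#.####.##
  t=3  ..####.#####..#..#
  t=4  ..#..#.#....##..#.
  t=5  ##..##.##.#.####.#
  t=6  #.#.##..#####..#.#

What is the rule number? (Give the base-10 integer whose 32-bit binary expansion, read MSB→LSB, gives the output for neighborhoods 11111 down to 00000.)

649492967

  [31] ##### => .  t=3,i=9
  [30] ####. => .  t=0,i=0
  [29] ###.# => #  t=2,i=14
  [28] ###.. => .  t=0,i=1
  [27] ##.## => .  t=2,i=0
  [26] ##.#. => #  t=1,i=13
  [25] ##..# => #  t=0,i=14
  [24] ##... => .  t=0,i=2
  [23] #.### => #  t=2,i=11
  [22] #.##. => .  t=2,i=1
  [21] #.#.# => #  t=1,i=14
  [20] #.#.. => #  t=1,i=16
  [19] #..## => .  t=0,i=10
  [18] #..#. => #  t=3,i=13
  [17] #...# => #  t=1,i=9
  [16] #.... => .  t=0,i=3
  [15] .#### => .  t=0,i=17
  [14] .###. => #  t=0,i=12
  [13] .##.# => #  t=1,i=12
  [12] .##.. => #  t=4,i=13
  [11] .#.## => #  t=2,i=10
  [10] .#.#. => .  t=1,i=15
  [9] .#..# => .  t=0,i=9
  [8] .#... => #  t=1,i=17
  [7] ..### => #  t=0,i=11
  [6] ..##. => #  t=1,i=11
  [5] ..#.# => #  t=2,i=9
  [4] ..#.. => .  t=0,i=8
  [3] ...## => .  t=1,i=3
  [2] ...#. => #  t=0,i=7
  [1] ....# => #  t=0,i=6
  [0] ..... => #  t=0,i=4
  bits 00100110101101100111100111100111 = 649492967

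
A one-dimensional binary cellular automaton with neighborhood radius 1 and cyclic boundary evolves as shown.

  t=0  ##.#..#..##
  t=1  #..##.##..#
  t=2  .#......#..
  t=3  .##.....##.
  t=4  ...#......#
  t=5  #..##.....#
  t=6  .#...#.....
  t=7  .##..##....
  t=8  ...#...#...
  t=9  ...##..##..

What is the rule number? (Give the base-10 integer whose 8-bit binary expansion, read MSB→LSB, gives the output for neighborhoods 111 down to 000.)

148

  ###|#  b7=1 t=0,i=0
  ##.|.  b6=0 t=0,i=1
  #.#|.  b5=0 t=0,i=2
  #..|#  b4=1 t=0,i=4
  .##|.  b3=0 t=0,i=9
  .#.|#  b2=1 t=0,i=3
  ..#|.  b1=0 t=0,i=5
  ...|.  b0=0 t=2,i=3
  bits 10010100 = 148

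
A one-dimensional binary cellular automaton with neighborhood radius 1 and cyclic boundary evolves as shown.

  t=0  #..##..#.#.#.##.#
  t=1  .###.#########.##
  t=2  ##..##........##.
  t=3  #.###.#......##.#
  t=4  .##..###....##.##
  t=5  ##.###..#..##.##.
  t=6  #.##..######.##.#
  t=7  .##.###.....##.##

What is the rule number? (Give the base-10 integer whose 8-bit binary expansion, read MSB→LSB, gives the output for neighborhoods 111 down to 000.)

62

  [7] ### => .  t=1,i=2
  [6] ##. => .  t=0,i=0
  [5] #.# => #  t=0,i=8
  [4] #.. => #  t=0,i=1
  [3] .## => #  t=0,i=3
  [2] .#. => #  t=0,i=7
  [1] ..# => #  t=0,i=2
  [0] ... => .  t=2,i=7
  bits 00111110 = 62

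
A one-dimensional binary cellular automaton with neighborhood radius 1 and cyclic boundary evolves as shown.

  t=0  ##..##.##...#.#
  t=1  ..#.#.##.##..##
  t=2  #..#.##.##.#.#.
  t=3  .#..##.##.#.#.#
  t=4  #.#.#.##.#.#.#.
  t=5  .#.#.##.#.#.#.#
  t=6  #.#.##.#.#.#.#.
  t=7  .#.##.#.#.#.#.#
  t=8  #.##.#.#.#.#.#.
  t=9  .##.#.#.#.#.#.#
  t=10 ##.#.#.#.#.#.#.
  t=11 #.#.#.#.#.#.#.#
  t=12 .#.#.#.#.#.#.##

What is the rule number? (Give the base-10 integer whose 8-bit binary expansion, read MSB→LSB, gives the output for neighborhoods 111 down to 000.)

  ### -> .   bit 7 = 0  t=0,i=0
  ##. -> .   bit 6 = 0  t=0,i=1
  #.# -> #   bit 5 = 1  t=0,i=6
  #.. -> #   bit 4 = 1  t=0,i=2
  .## -> #   bit 3 = 1  t=0,i=4
  .#. -> .   bit 2 = 0  t=0,i=12
  ..# -> .   bit 1 = 0  t=0,i=3
  ... -> #   bit 0 = 1  t=0,i=10
  bits 00111001 = 57

57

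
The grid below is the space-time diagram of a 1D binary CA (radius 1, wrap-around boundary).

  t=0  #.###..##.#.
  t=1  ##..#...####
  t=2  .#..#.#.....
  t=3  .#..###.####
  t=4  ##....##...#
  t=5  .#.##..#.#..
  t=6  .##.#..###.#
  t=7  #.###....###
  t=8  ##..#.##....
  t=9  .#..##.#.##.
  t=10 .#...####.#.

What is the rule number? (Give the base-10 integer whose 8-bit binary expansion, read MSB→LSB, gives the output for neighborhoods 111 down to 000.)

  ### -> .   bit 7 = 0  t=0,i=3
  ##. -> #   bit 6 = 1  t=0,i=4
  #.# -> #   bit 5 = 1  t=0,i=1
  #.. -> .   bit 4 = 0  t=0,i=5
  .## -> .   bit 3 = 0  t=0,i=2
  .#. -> #   bit 2 = 1  t=0,i=0
  ..# -> .   bit 1 = 0  t=0,i=6
  ... -> #   bit 0 = 1  t=1,i=6
  bits 01100101 = 101

101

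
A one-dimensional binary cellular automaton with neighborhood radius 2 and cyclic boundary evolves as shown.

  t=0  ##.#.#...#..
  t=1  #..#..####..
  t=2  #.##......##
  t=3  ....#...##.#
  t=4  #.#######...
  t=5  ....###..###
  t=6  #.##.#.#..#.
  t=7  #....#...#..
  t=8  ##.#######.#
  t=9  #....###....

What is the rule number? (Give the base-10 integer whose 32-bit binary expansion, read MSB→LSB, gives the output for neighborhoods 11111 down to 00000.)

  [31] ##### => #  t=4,i=4
  [30] ####. => .  t=1,i=8
  [29] ###.# => .  t=2,i=0
  [28] ###.. => .  t=1,i=9
  [27] ##.## => .  t=2,i=1
  [26] ##.#. => .  t=0,i=2
  [25] ##..# => #  t=1,i=10
  [24] ##... => #  t=2,i=4
  [23] #.### => .  t=4,i=2
  [22] #.##. => .  t=2,i=2
  [21] #.#.# => #  t=0,i=3
  [20] #.#.. => .  t=0,i=5
  [19] #..## => .  t=0,i=11
  [18] #..#. => #  t=1,i=2
  [17] #...# => #  t=0,i=7
  [16] #.... => .  t=2,i=5
  [15] .#### => .  t=1,i=7
  [14] .###. => #  t=2,i=11
  [13] .##.# => .  t=0,i=1
  [12] .##.. => .  t=2,i=3
  [11] .#.## => .  t=4,i=1
  [10] .#.#. => .  t=0,i=4
  [9] .#..# => .  t=0,i=10
  [8] .#... => #  t=0,i=6
  [7] ..### => .  t=1,i=6
  [6] ..##. => #  t=0,i=0
  [5] ..#.# => .  t=4,i=0
  [4] ..#.. => #  t=0,i=9
  [3] ...## => #  t=2,i=9
  [2] ...#. => #  t=0,i=8
  [1] ....# => #  t=2,i=8
  [0] ..... => .  t=2,i=6
  bits 10000011001001100100000101011110 = 2200322398

2200322398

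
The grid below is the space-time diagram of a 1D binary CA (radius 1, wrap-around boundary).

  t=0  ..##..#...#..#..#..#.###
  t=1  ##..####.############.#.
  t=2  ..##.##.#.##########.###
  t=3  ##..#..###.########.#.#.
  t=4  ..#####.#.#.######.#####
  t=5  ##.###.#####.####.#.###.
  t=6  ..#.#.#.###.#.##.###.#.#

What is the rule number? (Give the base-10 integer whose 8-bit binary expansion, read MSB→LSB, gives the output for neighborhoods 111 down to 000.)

182

  [7] ### => #  t=0,i=22
  [6] ##. => .  t=0,i=3
  [5] #.# => #  t=0,i=20
  [4] #.. => #  t=0,i=0
  [3] .## => .  t=0,i=2
  [2] .#. => #  t=0,i=6
  [1] ..# => #  t=0,i=1
  [0] ... => .  t=0,i=8
  bits 10110110 = 182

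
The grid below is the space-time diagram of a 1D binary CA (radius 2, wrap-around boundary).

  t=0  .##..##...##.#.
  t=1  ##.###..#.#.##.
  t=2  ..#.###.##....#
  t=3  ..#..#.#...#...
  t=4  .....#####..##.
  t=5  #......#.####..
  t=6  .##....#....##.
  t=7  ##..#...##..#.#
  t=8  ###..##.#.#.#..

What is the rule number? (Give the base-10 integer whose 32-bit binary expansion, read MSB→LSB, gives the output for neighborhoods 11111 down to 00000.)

2652587360

  [31] ##### => #  t=4,i=7
  [30] ####. => .  t=4,i=8
  [29] ###.# => .  t=2,i=6
  [28] ###.. => #  t=1,i=5
  [27] ##.## => #  t=1,i=2
  [26] ##.#. => #  t=0,i=12
  [25] ##..# => #  t=0,i=3
  [24] ##... => .  t=0,i=7
  [23] #.### => .  t=1,i=3
  [22] #.##. => .  t=1,i=0
  [21] #.#.# => .  t=1,i=10
  [20] #.#.. => #  t=0,i=13
  [19] #..## => #  t=0,i=0
  [18] #..#. => .  t=1,i=7
  [17] #...# => #  t=0,i=8
  [16] #.... => #  t=2,i=11
  [15] .#### => .  t=4,i=6
  [14] .###. => #  t=1,i=4
  [13] .##.# => .  t=0,i=11
  [12] .##.. => .  t=0,i=2
  [11] .#.## => .  t=1,i=11
  [10] .#.#. => #  t=1,i=9
  [9] .#..# => .  t=0,i=14
  [8] .#... => #  t=3,i=8
  [7] ..### => .  t=4,i=5
  [6] ..##. => #  t=0,i=1
  [5] ..#.# => #  t=1,i=8
  [4] ..#.. => .  t=2,i=14
  [3] ...## => .  t=0,i=9
  [2] ...#. => .  t=2,i=13
  [1] ....# => .  t=2,i=12
  [0] ..... => .  t=3,i=14
  bits 10011110000110110100010101100000 = 2652587360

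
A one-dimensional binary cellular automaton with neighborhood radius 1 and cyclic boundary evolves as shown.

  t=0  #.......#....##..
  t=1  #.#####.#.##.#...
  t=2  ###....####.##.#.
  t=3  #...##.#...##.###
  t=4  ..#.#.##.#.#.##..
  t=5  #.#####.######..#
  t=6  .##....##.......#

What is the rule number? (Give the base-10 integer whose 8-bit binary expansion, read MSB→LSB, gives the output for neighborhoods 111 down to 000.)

  [7] ### => .  t=1,i=3
  [6] ##. => .  t=0,i=14
  [5] #.# => #  t=1,i=1
  [4] #.. => .  t=0,i=1
  [3] .## => #  t=0,i=13
  [2] .#. => #  t=0,i=0
  [1] ..# => .  t=0,i=7
  [0] ... => #  t=0,i=2
  bits 00101101 = 45

45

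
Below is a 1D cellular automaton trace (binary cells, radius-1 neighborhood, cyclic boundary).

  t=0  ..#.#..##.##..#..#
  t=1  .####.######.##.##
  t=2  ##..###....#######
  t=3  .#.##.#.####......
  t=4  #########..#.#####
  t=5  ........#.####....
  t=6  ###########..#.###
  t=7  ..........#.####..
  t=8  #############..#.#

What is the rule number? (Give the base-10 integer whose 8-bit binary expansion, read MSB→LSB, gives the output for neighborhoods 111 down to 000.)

  ### -> .   bit 7 = 0  t=1,i=2
  ##. -> #   bit 6 = 1  t=0,i=8
  #.# -> #   bit 5 = 1  t=0,i=3
  #.. -> .   bit 4 = 0  t=0,i=0
  .## -> #   bit 3 = 1  t=0,i=7
  .#. -> #   bit 2 = 1  t=0,i=2
  ..# -> #   bit 1 = 1  t=0,i=1
  ... -> #   bit 0 = 1  t=2,i=8
  bits 01101111 = 111

111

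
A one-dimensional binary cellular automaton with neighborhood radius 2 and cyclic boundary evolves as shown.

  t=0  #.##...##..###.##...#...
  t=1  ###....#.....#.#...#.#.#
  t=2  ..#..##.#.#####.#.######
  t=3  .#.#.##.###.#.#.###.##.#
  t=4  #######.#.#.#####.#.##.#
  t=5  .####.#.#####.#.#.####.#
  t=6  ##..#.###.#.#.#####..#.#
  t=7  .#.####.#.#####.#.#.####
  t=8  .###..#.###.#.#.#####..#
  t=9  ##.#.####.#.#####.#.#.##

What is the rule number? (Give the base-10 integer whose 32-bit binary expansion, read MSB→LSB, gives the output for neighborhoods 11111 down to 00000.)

2967744359

  ##### -> #   bit 31 = 1  t=2,i=12
  ####. -> .   bit 30 = 0  t=1,i=1
  ###.# -> #   bit 29 = 1  t=0,i=13
  ###.. -> #   bit 28 = 1  t=1,i=2
  ##.## -> .   bit 27 = 0  t=0,i=14
  ##.#. -> .   bit 26 = 0  t=2,i=7
  ##..# -> .   bit 25 = 0  t=0,i=9
  ##... -> .   bit 24 = 0  t=0,i=4
  #.### -> #   bit 23 = 1  t=1,i=23
  #.##. -> #   bit 22 = 1  t=0,i=2
  #.#.# -> #   bit 21 = 1  t=1,i=21
  #.#.. -> .   bit 20 = 0  t=1,i=15
  #..## -> .   bit 19 = 0  t=0,i=10
  #..#. -> #   bit 18 = 1  t=2,i=1
  #...# -> .   bit 17 = 0  t=0,i=5
  #.... -> .   bit 16 = 0  t=1,i=4
  .#### -> .   bit 15 = 0  t=1,i=0
  .###. -> .   bit 14 = 0  t=0,i=12
  .##.# -> #   bit 13 = 1  t=2,i=6
  .##.. -> .   bit 12 = 0  t=0,i=3
  .#.## -> #   bit 11 = 1  t=0,i=1
  .#.#. -> #   bit 10 = 1  t=1,i=14
  .#..# -> #   bit 9 = 1  t=2,i=3
  .#... -> #   bit 8 = 1  t=0,i=21
  ..### -> .   bit 7 = 0  t=0,i=11
  ..##. -> #   bit 6 = 1  t=0,i=7
  ..#.# -> #   bit 5 = 1  t=0,i=0
  ..#.. -> .   bit 4 = 0  t=0,i=20
  ...## -> .   bit 3 = 0  t=0,i=6
  ...#. -> #   bit 2 = 1  t=0,i=19
  ....# -> #   bit 1 = 1  t=1,i=5
  ..... -> #   bit 0 = 1  t=1,i=10
  bits 10110000111001000010111101100111 = 2967744359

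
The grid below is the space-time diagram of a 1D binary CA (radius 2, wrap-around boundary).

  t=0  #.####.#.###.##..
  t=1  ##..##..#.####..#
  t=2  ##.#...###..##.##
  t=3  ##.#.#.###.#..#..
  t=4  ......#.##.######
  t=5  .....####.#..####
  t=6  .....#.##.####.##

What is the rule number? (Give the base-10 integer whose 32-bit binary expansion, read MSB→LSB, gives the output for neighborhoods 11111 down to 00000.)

  #####|#  b31=1 t=4,i=13
  ####.|#  b30=1 t=0,i=4
  ###.#|#  b29=1 t=0,i=5
  ###..|#  b28=1 t=1,i=1
  ##.##|#  b27=1 t=0,i=12
  ##.#.|.  b26=0 t=0,i=6
  ##..#|.  b25=0 t=0,i=15
  ##...|.  b24=0 t=4,i=0
  #.###|.  b23=0 t=0,i=2
  #.##.|#  b22=1 t=0,i=13
  #.#.#|.  b21=0 t=0,i=7
  #.#..|#  b20=1 t=2,i=3
  #..##|#  b19=1 t=1,i=3
  #..#.|#  b18=1 t=0,i=16
  #...#|#  b17=1 t=2,i=5
  #....|.  b16=0 t=4,i=1
  .####|.  b15=0 t=0,i=3
  .###.|#  b14=1 t=0,i=10
  .##.#|.  b13=0 t=2,i=13
  .##..|.  b12=0 t=0,i=14
  .#.##|#  b11=1 t=0,i=1
  .#.#.|.  b10=0 t=3,i=4
  .#..#|#  b9=1 t=3,i=12
  .#...|.  b8=0 t=2,i=4
  ..###|#  b7=1 t=1,i=16
  ..##.|.  b6=0 t=1,i=4
  ..#.#|#  b5=1 t=0,i=0
  ..#..|#  b4=1 t=3,i=14
  ...##|.  b3=0 t=2,i=6
  ...#.|#  b2=1 t=4,i=5
  ....#|.  b1=0 t=4,i=4
  .....|.  b0=0 t=4,i=2
  bits 11111000010111100100101010110100 = 4166929076

4166929076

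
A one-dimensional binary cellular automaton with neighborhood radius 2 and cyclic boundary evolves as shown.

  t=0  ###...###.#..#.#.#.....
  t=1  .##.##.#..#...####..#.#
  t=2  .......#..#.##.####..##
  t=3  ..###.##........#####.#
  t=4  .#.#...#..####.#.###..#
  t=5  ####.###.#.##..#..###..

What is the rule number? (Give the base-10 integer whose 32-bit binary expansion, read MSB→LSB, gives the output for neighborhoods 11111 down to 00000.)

  nb #####: next=#  (t=3,i=18, bit31=1)
  nb ####.: next=#  (t=1,i=16, bit30=1)
  nb ###.#: next=.  (t=0,i=8, bit29=0)
  nb ###..: next=#  (t=0,i=2, bit28=1)
  nb ##.##: next=.  (t=1,i=3, bit27=0)
  nb ##.#.: next=.  (t=0,i=9, bit26=0)
  nb ##..#: next=#  (t=1,i=18, bit25=1)
  nb ##...: next=.  (t=0,i=3, bit24=0)
  nb #.###: next=.  (t=2,i=15, bit23=0)
  nb #.##.: next=.  (t=1,i=1, bit22=0)
  nb #.#.#: next=#  (t=0,i=15, bit21=1)
  nb #.#..: next=#  (t=0,i=10, bit20=1)
  nb #..##: next=#  (t=2,i=20, bit19=1)
  nb #..#.: next=.  (t=0,i=12, bit18=0)
  nb #...#: next=#  (t=0,i=4, bit17=1)
  nb #....: next=.  (t=0,i=19, bit16=0)
  nb .####: next=#  (t=1,i=15, bit15=1)
  nb .###.: next=#  (t=0,i=1, bit14=1)
  nb .##.#: next=.  (t=1,i=2, bit13=0)
  nb .##..: next=#  (t=2,i=22, bit12=1)
  nb .#.##: next=.  (t=1,i=0, bit11=0)
  nb .#.#.: next=#  (t=0,i=14, bit10=1)
  nb .#..#: next=.  (t=0,i=11, bit9=0)
  nb .#...: next=.  (t=0,i=18, bit8=0)
  nb ..###: next=.  (t=0,i=0, bit7=0)
  nb ..##.: next=.  (t=2,i=21, bit6=0)
  nb ..#.#: next=.  (t=0,i=13, bit5=0)
  nb ..#..: next=#  (t=1,i=10, bit4=1)
  nb ...##: next=#  (t=0,i=5, bit3=1)
  nb ...#.: next=#  (t=2,i=6, bit2=1)
  nb ....#: next=.  (t=0,i=21, bit1=0)
  nb .....: next=#  (t=0,i=20, bit0=1)
  bits 11010010001110101101010000011101 = 3527070749

3527070749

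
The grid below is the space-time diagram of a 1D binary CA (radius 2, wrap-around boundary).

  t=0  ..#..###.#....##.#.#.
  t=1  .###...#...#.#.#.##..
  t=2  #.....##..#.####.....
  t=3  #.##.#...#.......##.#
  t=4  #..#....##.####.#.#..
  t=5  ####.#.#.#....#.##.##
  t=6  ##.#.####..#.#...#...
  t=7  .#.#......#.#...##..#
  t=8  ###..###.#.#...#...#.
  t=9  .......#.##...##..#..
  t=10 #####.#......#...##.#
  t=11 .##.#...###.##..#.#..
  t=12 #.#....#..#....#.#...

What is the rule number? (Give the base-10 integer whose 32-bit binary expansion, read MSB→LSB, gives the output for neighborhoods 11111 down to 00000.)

2686789149

  #####|#  b31=1 t=5,i=0
  ####.|.  b30=0 t=2,i=14
  ###.#|#  b29=1 t=0,i=7
  ###..|.  b28=0 t=1,i=3
  ##.##|.  b27=0 t=3,i=1
  ##.#.|.  b26=0 t=0,i=8
  ##..#|.  b25=0 t=2,i=8
  ##...|.  b24=0 t=1,i=4
  #.###|.  b23=0 t=2,i=12
  #.##.|.  b22=0 t=1,i=17
  #.#.#|#  b21=1 t=0,i=17
  #.#..|.  b20=0 t=0,i=9
  #..##|.  b19=0 t=0,i=4
  #..#.|#  b18=1 t=2,i=9
  #...#|.  b17=0 t=0,i=0
  #....|#  b16=1 t=0,i=11
  .####|.  b15=0 t=2,i=13
  .###.|.  b14=0 t=0,i=6
  .##.#|#  b13=1 t=0,i=15
  .##..|.  b12=0 t=1,i=18
  .#.##|.  b11=0 t=1,i=16
  .#.#.|#  b10=1 t=0,i=18
  .#..#|#  b9=1 t=0,i=3
  .#...|.  b8=0 t=0,i=10
  ..###|.  b7=0 t=0,i=5
  ..##.|.  b6=0 t=0,i=14
  ..#.#|.  b5=0 t=1,i=11
  ..#..|#  b4=1 t=0,i=2
  ...##|#  b3=1 t=0,i=13
  ...#.|#  b2=1 t=0,i=1
  ....#|.  b1=0 t=0,i=12
  .....|#  b0=1 t=2,i=3
  bits 10100000001001010010011000011101 = 2686789149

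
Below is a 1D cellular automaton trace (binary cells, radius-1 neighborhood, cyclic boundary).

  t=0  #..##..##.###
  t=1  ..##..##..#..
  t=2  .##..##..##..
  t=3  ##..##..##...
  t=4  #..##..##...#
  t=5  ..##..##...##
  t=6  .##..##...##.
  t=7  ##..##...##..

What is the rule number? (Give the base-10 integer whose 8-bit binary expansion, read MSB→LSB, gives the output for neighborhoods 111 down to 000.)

14

  ###|.  b7=0 t=0,i=11
  ##.|.  b6=0 t=0,i=0
  #.#|.  b5=0 t=0,i=9
  #..|.  b4=0 t=0,i=1
  .##|#  b3=1 t=0,i=3
  .#.|#  b2=1 t=1,i=10
  ..#|#  b1=1 t=0,i=2
  ...|.  b0=0 t=1,i=0
  bits 00001110 = 14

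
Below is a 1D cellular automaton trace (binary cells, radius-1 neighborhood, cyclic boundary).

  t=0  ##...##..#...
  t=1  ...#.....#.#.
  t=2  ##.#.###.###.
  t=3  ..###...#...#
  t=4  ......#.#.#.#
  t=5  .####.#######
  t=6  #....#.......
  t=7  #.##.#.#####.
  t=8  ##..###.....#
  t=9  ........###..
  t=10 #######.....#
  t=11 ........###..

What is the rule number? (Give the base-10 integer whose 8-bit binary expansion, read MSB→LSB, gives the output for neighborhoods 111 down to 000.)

37

  nb ###: next=.  (t=2,i=6, bit7=0)
  nb ##.: next=.  (t=0,i=1, bit6=0)
  nb #.#: next=#  (t=1,i=10, bit5=1)
  nb #..: next=.  (t=0,i=2, bit4=0)
  nb .##: next=.  (t=0,i=0, bit3=0)
  nb .#.: next=#  (t=0,i=9, bit2=1)
  nb ..#: next=.  (t=0,i=4, bit1=0)
  nb ...: next=#  (t=0,i=3, bit0=1)
  bits 00100101 = 37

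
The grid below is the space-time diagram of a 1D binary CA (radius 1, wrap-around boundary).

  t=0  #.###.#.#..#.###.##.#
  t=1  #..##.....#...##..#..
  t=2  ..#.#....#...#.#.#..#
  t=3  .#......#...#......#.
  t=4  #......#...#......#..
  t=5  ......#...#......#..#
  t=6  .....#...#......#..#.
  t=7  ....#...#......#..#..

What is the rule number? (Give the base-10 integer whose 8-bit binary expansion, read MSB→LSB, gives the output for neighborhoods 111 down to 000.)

194

  nb ###: next=#  (t=0,i=3, bit7=1)
  nb ##.: next=#  (t=0,i=0, bit6=1)
  nb #.#: next=.  (t=0,i=1, bit5=0)
  nb #..: next=.  (t=0,i=9, bit4=0)
  nb .##: next=.  (t=0,i=2, bit3=0)
  nb .#.: next=.  (t=0,i=6, bit2=0)
  nb ..#: next=#  (t=0,i=10, bit1=1)
  nb ...: next=.  (t=1,i=6, bit0=0)
  bits 11000010 = 194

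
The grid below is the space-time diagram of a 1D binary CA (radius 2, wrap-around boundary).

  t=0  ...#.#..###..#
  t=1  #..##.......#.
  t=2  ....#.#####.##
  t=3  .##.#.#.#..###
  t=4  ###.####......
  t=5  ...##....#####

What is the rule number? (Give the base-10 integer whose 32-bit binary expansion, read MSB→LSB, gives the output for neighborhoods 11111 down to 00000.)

  #####|#  b31=1 t=2,i=8
  ####.|.  b30=0 t=2,i=9
  ###.#|.  b29=0 t=2,i=10
  ###..|.  b28=0 t=0,i=10
  ##.##|#  b27=1 t=2,i=11
  ##.#.|.  b26=0 t=3,i=3
  ##..#|.  b25=0 t=0,i=11
  ##...|.  b24=0 t=1,i=5
  #.###|#  b23=1 t=2,i=6
  #.##.|#  b22=1 t=2,i=12
  #.#.#|#  b21=1 t=3,i=4
  #.#..|.  b20=0 t=0,i=5
  #..##|.  b19=0 t=0,i=7
  #..#.|#  b18=1 t=0,i=12
  #...#|.  b17=0 t=0,i=1
  #....|#  b16=1 t=1,i=6
  .####|.  b15=0 t=2,i=7
  .###.|.  b14=0 t=0,i=9
  .##.#|#  b13=1 t=3,i=2
  .##..|#  b12=1 t=1,i=4
  .#.##|.  b11=0 t=2,i=5
  .#.#.|#  b10=1 t=0,i=4
  .#..#|.  b9=0 t=0,i=6
  .#...|#  b8=1 t=0,i=0
  ..###|.  b7=0 t=0,i=8
  ..##.|.  b6=0 t=1,i=3
  ..#.#|#  b5=1 t=0,i=3
  ..#..|.  b4=0 t=0,i=13
  ...##|#  b3=1 t=4,i=13
  ...#.|.  b2=0 t=0,i=2
  ....#|#  b1=1 t=1,i=10
  .....|#  b0=1 t=1,i=7
  bits 10001000111001010011010100101011 = 2296722731

2296722731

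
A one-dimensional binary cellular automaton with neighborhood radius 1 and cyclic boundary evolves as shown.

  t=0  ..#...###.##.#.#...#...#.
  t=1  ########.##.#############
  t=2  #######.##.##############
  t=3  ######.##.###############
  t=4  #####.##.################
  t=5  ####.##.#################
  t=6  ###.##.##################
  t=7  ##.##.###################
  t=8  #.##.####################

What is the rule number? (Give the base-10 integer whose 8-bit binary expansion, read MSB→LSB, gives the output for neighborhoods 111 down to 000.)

  nb ###: next=#  (t=0,i=7, bit7=1)
  nb ##.: next=.  (t=0,i=8, bit6=0)
  nb #.#: next=#  (t=0,i=9, bit5=1)
  nb #..: next=#  (t=0,i=3, bit4=1)
  nb .##: next=#  (t=0,i=6, bit3=1)
  nb .#.: next=#  (t=0,i=2, bit2=1)
  nb ..#: next=#  (t=0,i=1, bit1=1)
  nb ...: next=#  (t=0,i=0, bit0=1)
  bits 10111111 = 191

191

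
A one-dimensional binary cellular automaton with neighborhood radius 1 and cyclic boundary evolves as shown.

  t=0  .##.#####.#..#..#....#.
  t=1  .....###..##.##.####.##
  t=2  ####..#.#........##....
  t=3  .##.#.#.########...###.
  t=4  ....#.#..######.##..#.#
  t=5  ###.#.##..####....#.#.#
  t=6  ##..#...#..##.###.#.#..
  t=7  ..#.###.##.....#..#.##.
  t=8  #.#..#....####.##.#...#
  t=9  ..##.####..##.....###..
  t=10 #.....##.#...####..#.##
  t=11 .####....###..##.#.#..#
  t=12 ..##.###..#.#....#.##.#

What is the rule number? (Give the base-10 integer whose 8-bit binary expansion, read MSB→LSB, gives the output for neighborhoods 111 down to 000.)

149

  [7] ### => #  t=0,i=5
  [6] ##. => .  t=0,i=2
  [5] #.# => .  t=0,i=3
  [4] #.. => #  t=0,i=11
  [3] .## => .  t=0,i=1
  [2] .#. => #  t=0,i=10
  [1] ..# => .  t=0,i=0
  [0] ... => #  t=0,i=18
  bits 10010101 = 149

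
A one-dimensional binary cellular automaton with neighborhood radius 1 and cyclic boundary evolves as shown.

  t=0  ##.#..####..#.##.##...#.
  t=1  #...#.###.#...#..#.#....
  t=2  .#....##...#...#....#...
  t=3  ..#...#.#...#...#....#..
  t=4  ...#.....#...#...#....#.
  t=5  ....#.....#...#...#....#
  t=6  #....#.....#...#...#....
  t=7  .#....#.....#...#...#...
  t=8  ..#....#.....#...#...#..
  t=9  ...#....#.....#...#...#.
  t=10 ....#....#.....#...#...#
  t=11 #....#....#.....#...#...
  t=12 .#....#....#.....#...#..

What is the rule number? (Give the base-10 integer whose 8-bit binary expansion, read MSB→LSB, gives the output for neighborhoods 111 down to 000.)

  ###|#  b7=1 t=0,i=7
  ##.|.  b6=0 t=0,i=1
  #.#|.  b5=0 t=0,i=2
  #..|#  b4=1 t=0,i=4
  .##|#  b3=1 t=0,i=0
  .#.|.  b2=0 t=0,i=3
  ..#|.  b1=0 t=0,i=5
  ...|.  b0=0 t=0,i=20
  bits 10011000 = 152

152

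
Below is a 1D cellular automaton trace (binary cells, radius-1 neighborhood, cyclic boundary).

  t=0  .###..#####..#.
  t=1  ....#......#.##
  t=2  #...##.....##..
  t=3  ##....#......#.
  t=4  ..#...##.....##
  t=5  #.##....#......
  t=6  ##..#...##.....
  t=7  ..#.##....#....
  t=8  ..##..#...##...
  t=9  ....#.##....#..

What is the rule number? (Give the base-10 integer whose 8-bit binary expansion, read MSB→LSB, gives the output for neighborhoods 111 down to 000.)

  ###|.  b7=0 t=0,i=2
  ##.|.  b6=0 t=0,i=3
  #.#|#  b5=1 t=1,i=12
  #..|#  b4=1 t=0,i=4
  .##|.  b3=0 t=0,i=1
  .#.|#  b2=1 t=0,i=13
  ..#|.  b1=0 t=0,i=0
  ...|.  b0=0 t=1,i=1
  bits 00110100 = 52

52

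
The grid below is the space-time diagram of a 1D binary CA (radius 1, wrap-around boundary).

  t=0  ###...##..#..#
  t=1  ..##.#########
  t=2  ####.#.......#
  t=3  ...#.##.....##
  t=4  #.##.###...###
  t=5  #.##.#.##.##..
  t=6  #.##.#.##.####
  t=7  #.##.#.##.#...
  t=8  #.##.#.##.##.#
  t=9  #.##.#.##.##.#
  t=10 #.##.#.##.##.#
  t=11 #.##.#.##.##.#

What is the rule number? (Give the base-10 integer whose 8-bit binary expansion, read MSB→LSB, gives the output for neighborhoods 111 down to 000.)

  ### -> .   bit 7 = 0  t=0,i=0
  ##. -> #   bit 6 = 1  t=0,i=2
  #.# -> .   bit 5 = 0  t=1,i=4
  #.. -> #   bit 4 = 1  t=0,i=3
  .## -> #   bit 3 = 1  t=0,i=6
  .#. -> #   bit 2 = 1  t=0,i=10
  ..# -> #   bit 1 = 1  t=0,i=5
  ... -> .   bit 0 = 0  t=0,i=4
  bits 01011110 = 94

94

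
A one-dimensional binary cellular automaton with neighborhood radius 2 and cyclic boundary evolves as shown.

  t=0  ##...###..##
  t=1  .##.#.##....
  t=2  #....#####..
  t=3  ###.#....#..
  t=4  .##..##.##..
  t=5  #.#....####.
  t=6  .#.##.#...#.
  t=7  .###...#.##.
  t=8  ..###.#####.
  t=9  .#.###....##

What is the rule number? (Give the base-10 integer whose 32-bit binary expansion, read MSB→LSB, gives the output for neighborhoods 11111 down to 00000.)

960585020

  [31] ##### => .  t=2,i=7
  [30] ####. => .  t=0,i=0
  [29] ###.# => #  t=3,i=2
  [28] ###.. => #  t=0,i=1
  [27] ##.## => #  t=4,i=7
  [26] ##.#. => .  t=1,i=3
  [25] ##..# => .  t=0,i=8
  [24] ##... => #  t=0,i=2
  [23] #.### => .  t=8,i=6
  [22] #.##. => #  t=1,i=6
  [21] #.#.# => .  t=1,i=4
  [20] #.#.. => .  t=3,i=4
  [19] #..## => .  t=0,i=9
  [18] #..#. => .  t=2,i=11
  [17] #...# => .  t=0,i=3
  [16] #.... => #  t=1,i=9
  [15] .#### => .  t=0,i=11
  [14] .###. => #  t=0,i=6
  [13] .##.# => .  t=1,i=2
  [12] .##.. => #  t=1,i=7
  [11] .#.## => #  t=1,i=5
  [10] .#.#. => #  t=5,i=1
  [9] .#..# => .  t=3,i=10
  [8] .#... => #  t=2,i=1
  [7] ..### => .  t=0,i=5
  [6] ..##. => .  t=1,i=1
  [5] ..#.# => #  t=6,i=1
  [4] ..#.. => #  t=2,i=0
  [3] ...## => #  t=0,i=4
  [2] ...#. => #  t=3,i=8
  [1] ....# => .  t=1,i=11
  [0] ..... => .  t=1,i=10
  bits 00111001010000010101110100111100 = 960585020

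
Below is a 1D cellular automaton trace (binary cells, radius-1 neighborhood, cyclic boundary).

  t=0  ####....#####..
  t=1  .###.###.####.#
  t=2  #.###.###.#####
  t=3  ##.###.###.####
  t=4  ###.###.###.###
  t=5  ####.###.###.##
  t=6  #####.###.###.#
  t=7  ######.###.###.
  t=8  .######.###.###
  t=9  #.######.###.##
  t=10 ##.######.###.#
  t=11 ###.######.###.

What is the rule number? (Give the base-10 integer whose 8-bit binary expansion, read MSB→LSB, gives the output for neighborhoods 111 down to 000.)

  ### -> #   bit 7 = 1  t=0,i=1
  ##. -> #   bit 6 = 1  t=0,i=3
  #.# -> #   bit 5 = 1  t=1,i=0
  #.. -> .   bit 4 = 0  t=0,i=4
  .## -> .   bit 3 = 0  t=0,i=0
  .#. -> #   bit 2 = 1  t=1,i=14
  ..# -> #   bit 1 = 1  t=0,i=7
  ... -> #   bit 0 = 1  t=0,i=5
  bits 11100111 = 231

231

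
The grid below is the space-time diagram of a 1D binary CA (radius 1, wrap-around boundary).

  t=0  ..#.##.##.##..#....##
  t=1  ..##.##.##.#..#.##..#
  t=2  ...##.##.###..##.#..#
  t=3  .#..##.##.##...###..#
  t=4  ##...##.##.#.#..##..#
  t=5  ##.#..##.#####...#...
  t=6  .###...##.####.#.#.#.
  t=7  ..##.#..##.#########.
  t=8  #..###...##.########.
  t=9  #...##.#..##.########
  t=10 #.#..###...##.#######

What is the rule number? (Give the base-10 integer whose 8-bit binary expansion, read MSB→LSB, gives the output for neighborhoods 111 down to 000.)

  ###|#  b7=1 t=2,i=10
  ##.|#  b6=1 t=0,i=5
  #.#|#  b5=1 t=0,i=3
  #..|.  b4=0 t=0,i=0
  .##|.  b3=0 t=0,i=4
  .#.|#  b2=1 t=0,i=2
  ..#|.  b1=0 t=0,i=1
  ...|#  b0=1 t=0,i=16
  bits 11100101 = 229

229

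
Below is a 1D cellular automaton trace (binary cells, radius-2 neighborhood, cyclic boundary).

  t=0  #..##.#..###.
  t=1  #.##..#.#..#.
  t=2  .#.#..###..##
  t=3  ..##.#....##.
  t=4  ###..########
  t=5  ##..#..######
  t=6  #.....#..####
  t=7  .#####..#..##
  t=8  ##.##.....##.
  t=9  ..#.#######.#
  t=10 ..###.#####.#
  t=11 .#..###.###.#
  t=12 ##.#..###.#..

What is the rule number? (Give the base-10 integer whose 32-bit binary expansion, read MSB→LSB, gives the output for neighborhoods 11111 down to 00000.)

3919256943

  #####|#  b31=1 t=4,i=0
  ####.|#  b30=1 t=4,i=1
  ###.#|#  b29=1 t=0,i=11
  ###..|.  b28=0 t=2,i=8
  ##.##|#  b27=1 t=7,i=0
  ##.#.|.  b26=0 t=0,i=5
  ##..#|.  b25=0 t=1,i=4
  ##...|#  b24=1 t=3,i=12
  #.###|#  b23=1 t=7,i=1
  #.##.|.  b22=0 t=1,i=2
  #.#.#|.  b21=0 t=1,i=0
  #.#..|#  b20=1 t=0,i=0
  #..##|#  b19=1 t=0,i=2
  #..#.|.  b18=0 t=1,i=5
  #...#|#  b17=1 t=3,i=0
  #....|#  b16=1 t=3,i=7
  .####|.  b15=0 t=4,i=6
  .###.|.  b14=0 t=0,i=10
  .##.#|.  b13=0 t=0,i=4
  .##..|#  b12=1 t=1,i=3
  .#.##|#  b11=1 t=1,i=1
  .#.#.|#  b10=1 t=1,i=7
  .#..#|.  b9=0 t=0,i=1
  .#...|#  b8=1 t=3,i=6
  ..###|.  b7=0 t=0,i=9
  ..##.|#  b6=1 t=0,i=3
  ..#.#|#  b5=1 t=1,i=6
  ..#..|.  b4=0 t=5,i=4
  ...##|#  b3=1 t=3,i=1
  ...#.|#  b2=1 t=6,i=5
  ....#|#  b1=1 t=3,i=8
  .....|#  b0=1 t=6,i=3
  bits 11101001100110110001110101101111 = 3919256943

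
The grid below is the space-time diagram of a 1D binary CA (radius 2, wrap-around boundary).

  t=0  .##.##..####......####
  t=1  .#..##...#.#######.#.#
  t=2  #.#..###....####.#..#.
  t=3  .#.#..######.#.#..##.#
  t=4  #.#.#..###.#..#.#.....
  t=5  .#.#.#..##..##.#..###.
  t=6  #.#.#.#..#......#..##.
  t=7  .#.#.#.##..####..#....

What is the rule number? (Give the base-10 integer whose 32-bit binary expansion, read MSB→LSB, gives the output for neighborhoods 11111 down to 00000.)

  #####|#  b31=1 t=1,i=13
  ####.|.  b30=0 t=0,i=10
  ###.#|#  b29=1 t=0,i=21
  ###..|#  b28=1 t=0,i=11
  ##.##|.  b27=0 t=0,i=0
  ##.#.|.  b26=0 t=1,i=18
  ##..#|.  b25=0 t=0,i=6
  ##...|#  b24=1 t=0,i=12
  #.###|.  b23=0 t=1,i=11
  #.##.|#  b22=1 t=0,i=1
  #.#.#|.  b21=0 t=1,i=19
  #.#..|.  b20=0 t=1,i=1
  #..##|.  b19=0 t=0,i=7
  #..#.|#  b18=1 t=2,i=19
  #...#|#  b17=1 t=1,i=7
  #....|#  b16=1 t=0,i=13
  .####|#  b15=1 t=0,i=9
  .###.|#  b14=1 t=2,i=6
  .##.#|.  b13=0 t=0,i=2
  .##..|#  b12=1 t=0,i=5
  .#.##|.  b11=0 t=1,i=10
  .#.#.|#  b10=1 t=1,i=0
  .#..#|#  b9=1 t=1,i=2
  .#...|.  b8=0 t=4,i=17
  ..###|.  b7=0 t=0,i=8
  ..##.|.  b6=0 t=1,i=4
  ..#.#|.  b5=0 t=1,i=9
  ..#..|.  b4=0 t=6,i=9
  ...##|#  b3=1 t=0,i=17
  ...#.|.  b2=0 t=1,i=8
  ....#|#  b1=1 t=0,i=16
  .....|#  b0=1 t=0,i=14
  bits 10110001010001111101011000001011 = 2974275083

2974275083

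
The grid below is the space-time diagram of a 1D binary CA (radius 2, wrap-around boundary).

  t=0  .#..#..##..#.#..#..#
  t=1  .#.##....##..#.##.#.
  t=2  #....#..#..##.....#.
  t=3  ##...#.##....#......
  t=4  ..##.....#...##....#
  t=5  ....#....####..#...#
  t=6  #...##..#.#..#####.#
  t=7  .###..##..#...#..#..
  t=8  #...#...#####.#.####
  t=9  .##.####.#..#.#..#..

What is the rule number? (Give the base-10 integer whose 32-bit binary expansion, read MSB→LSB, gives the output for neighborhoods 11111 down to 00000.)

  nb #####: next=.  (t=6,i=15, bit31=0)
  nb ####.: next=.  (t=5,i=11, bit30=0)
  nb ###.#: next=#  (t=6,i=17, bit29=1)
  nb ###..: next=.  (t=5,i=12, bit28=0)
  nb ##.##: next=.  (t=6,i=18, bit27=0)
  nb ##.#.: next=.  (t=1,i=17, bit26=0)
  nb ##..#: next=#  (t=0,i=9, bit25=1)
  nb ##...: next=#  (t=1,i=5, bit24=1)
  nb #.###: next=.  (t=8,i=16, bit23=0)
  nb #.##.: next=.  (t=1,i=3, bit22=0)
  nb #.#.#: next=#  (t=8,i=14, bit21=1)
  nb #.#..: next=#  (t=0,i=1, bit20=1)
  nb #..##: next=.  (t=0,i=6, bit19=0)
  nb #..#.: next=#  (t=0,i=3, bit18=1)
  nb #...#: next=#  (t=3,i=3, bit17=1)
  nb #....: next=.  (t=1,i=6, bit16=0)
  nb .####: next=#  (t=5,i=10, bit15=1)
  nb .###.: next=.  (t=7,i=2, bit14=0)
  nb .##.#: next=.  (t=1,i=16, bit13=0)
  nb .##..: next=.  (t=0,i=8, bit12=0)
  nb .#.##: next=.  (t=1,i=2, bit11=0)
  nb .#.#.: next=.  (t=0,i=0, bit10=0)
  nb .#..#: next=.  (t=0,i=2, bit9=0)
  nb .#...: next=#  (t=2,i=1, bit8=1)
  nb ..###: next=.  (t=5,i=9, bit7=0)
  nb ..##.: next=.  (t=0,i=7, bit6=0)
  nb ..#.#: next=.  (t=0,i=11, bit5=0)
  nb ..#..: next=#  (t=0,i=4, bit4=1)
  nb ...##: next=#  (t=1,i=8, bit3=1)
  nb ...#.: next=.  (t=2,i=4, bit2=0)
  nb ....#: next=.  (t=1,i=7, bit1=0)
  nb .....: next=.  (t=2,i=15, bit0=0)
  bits 00100011001101101000000100011000 = 590774552

590774552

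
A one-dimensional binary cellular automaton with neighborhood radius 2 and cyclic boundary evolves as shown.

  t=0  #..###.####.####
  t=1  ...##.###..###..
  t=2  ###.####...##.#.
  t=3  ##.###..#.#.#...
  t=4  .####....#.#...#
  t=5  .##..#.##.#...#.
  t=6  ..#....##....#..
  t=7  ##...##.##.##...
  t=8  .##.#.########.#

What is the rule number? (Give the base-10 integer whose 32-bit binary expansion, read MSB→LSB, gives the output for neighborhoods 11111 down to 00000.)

163640463

  ##### -> .   bit 31 = 0  t=0,i=14
  ####. -> .   bit 30 = 0  t=0,i=9
  ###.# -> .   bit 29 = 0  t=0,i=5
  ###.. -> .   bit 28 = 0  t=0,i=0
  ##.## -> #   bit 27 = 1  t=0,i=6
  ##.#. -> .   bit 26 = 0  t=2,i=13
  ##..# -> .   bit 25 = 0  t=0,i=1
  ##... -> #   bit 24 = 1  t=1,i=14
  #.### -> #   bit 23 = 1  t=0,i=7
  #.##. -> #   bit 22 = 1  t=5,i=7
  #.#.# -> .   bit 21 = 0  t=2,i=14
  #.#.. -> .   bit 20 = 0  t=3,i=12
  #..## -> .   bit 19 = 0  t=0,i=2
  #..#. -> .   bit 18 = 0  t=3,i=7
  #...# -> .   bit 17 = 0  t=2,i=9
  #.... -> .   bit 16 = 0  t=1,i=15
  .#### -> #   bit 15 = 1  t=0,i=8
  .###. -> #   bit 14 = 1  t=0,i=4
  .##.# -> #   bit 13 = 1  t=1,i=4
  .##.. -> #   bit 12 = 1  t=5,i=2
  .#.## -> .   bit 11 = 0  t=2,i=15
  .#.#. -> #   bit 10 = 1  t=3,i=9
  .#..# -> .   bit 9 = 0  t=5,i=15
  .#... -> .   bit 8 = 0  t=3,i=13
  ..### -> #   bit 7 = 1  t=0,i=3
  ..##. -> .   bit 6 = 0  t=1,i=3
  ..#.# -> .   bit 5 = 0  t=3,i=8
  ..#.. -> .   bit 4 = 0  t=5,i=14
  ...## -> #   bit 3 = 1  t=1,i=2
  ...#. -> #   bit 2 = 1  t=4,i=8
  ....# -> #   bit 1 = 1  t=1,i=1
  ..... -> #   bit 0 = 1  t=1,i=0
  bits 00001001110000001111010010001111 = 163640463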